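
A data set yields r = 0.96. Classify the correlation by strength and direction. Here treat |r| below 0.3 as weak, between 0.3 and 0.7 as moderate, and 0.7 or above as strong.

strong positive

r = 0.96 > 0 so the relationship is positive.
|r| = 0.96, which falls in the strong range.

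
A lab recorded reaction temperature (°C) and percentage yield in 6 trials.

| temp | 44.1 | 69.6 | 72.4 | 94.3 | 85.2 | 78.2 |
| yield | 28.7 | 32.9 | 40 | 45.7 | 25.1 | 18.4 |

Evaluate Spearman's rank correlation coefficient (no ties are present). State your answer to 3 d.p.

0.143

Rank temp: 1, 2, 3, 6, 5, 4
Rank yield: 3, 4, 5, 6, 2, 1
d = rank(temp) − rank(yield): -2, -2, -2, 0, 3, 3; Σd² = 30
ρ = 1 − 6Σd² / [n(n²−1)] = 1 − 6×30 / (6×35) = 1 − 180/210 ≈ 0.143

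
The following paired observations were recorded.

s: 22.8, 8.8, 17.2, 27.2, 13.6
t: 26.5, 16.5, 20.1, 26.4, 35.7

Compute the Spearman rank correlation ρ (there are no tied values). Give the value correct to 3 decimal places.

0.300

Rank s: 4, 1, 3, 5, 2
Rank t: 4, 1, 2, 3, 5
d = rank(s) − rank(t): 0, 0, 1, 2, -3; Σd² = 14
ρ = 1 − 6Σd² / [n(n²−1)] = 1 − 6×14 / (5×24) = 1 − 84/120 ≈ 0.300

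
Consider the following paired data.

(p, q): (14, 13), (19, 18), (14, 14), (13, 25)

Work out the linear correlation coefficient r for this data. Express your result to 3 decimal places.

-0.113

n = 4, Σp = 60, Σq = 70, Σp² = 922, Σq² = 1314, Σpq = 1045
nΣpq − ΣpΣq = 4180 − 4200 = -20
nΣp² − (Σp)² = 3688 − 3600 = 88; nΣq² − (Σq)² = 5256 − 4900 = 356
r = -20 / √(88 × 356) = -20 / 176.9972 ≈ -0.113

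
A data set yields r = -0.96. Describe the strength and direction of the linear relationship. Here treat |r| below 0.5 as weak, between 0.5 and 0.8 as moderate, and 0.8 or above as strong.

strong negative

r = -0.96 < 0 so the relationship is negative.
|r| = 0.96, which falls in the strong range.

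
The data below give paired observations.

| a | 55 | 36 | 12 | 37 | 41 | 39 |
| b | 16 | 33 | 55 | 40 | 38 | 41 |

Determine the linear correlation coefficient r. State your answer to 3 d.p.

n = 6, Σa = 220, Σb = 223, Σa² = 9036, Σb² = 9095, Σab = 7365
nΣab − ΣaΣb = 44190 − 49060 = -4870
nΣa² − (Σa)² = 54216 − 48400 = 5816; nΣb² − (Σb)² = 54570 − 49729 = 4841
r = -4870 / √(5816 × 4841) = -4870 / 5306.1527 ≈ -0.918

-0.918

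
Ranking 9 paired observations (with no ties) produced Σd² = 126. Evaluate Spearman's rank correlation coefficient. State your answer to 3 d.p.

-0.050

ρ = 1 − 6Σd² / [n(n²−1)] = 1 − 6×126 / (9×80)
  = 1 − 756/720 = 1 − 1.0500 ≈ -0.050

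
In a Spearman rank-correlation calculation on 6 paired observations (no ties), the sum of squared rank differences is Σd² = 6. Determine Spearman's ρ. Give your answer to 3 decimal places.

ρ = 1 − 6Σd² / [n(n²−1)] = 1 − 6×6 / (6×35)
  = 1 − 36/210 = 1 − 0.1714 ≈ 0.829

0.829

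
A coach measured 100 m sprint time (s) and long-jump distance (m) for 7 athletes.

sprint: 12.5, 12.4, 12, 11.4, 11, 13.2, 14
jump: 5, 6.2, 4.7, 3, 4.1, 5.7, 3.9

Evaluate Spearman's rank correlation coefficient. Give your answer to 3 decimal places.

Rank sprint: 5, 4, 3, 2, 1, 6, 7
Rank jump: 5, 7, 4, 1, 3, 6, 2
d = rank(sprint) − rank(jump): 0, -3, -1, 1, -2, 0, 5; Σd² = 40
ρ = 1 − 6Σd² / [n(n²−1)] = 1 − 6×40 / (7×48) = 1 − 240/336 ≈ 0.286

0.286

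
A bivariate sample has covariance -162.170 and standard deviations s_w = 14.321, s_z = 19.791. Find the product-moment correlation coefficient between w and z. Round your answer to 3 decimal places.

-0.572

r = Cov(w,z) / (s_w · s_z) = -162.170 / (14.321 × 19.791)
  = -162.170 / 283.4269 ≈ -0.572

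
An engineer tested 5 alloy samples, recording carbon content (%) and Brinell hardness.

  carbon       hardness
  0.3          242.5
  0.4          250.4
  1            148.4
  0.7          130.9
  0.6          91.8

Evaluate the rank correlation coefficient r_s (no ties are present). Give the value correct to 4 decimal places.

-0.5000

Rank carbon: 1, 2, 5, 4, 3
Rank hardness: 4, 5, 3, 2, 1
d = rank(carbon) − rank(hardness): -3, -3, 2, 2, 2; Σd² = 30
ρ = 1 − 6Σd² / [n(n²−1)] = 1 − 6×30 / (5×24) = 1 − 180/120 ≈ -0.5000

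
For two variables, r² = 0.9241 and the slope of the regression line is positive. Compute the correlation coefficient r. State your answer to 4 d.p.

|r| = √0.9241 = 0.9613
The association is positive, so r = 0.9613.

0.9613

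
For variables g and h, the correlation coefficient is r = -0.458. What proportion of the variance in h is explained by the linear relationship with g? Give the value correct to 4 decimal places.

0.2098

r² = (-0.458)² = 0.2098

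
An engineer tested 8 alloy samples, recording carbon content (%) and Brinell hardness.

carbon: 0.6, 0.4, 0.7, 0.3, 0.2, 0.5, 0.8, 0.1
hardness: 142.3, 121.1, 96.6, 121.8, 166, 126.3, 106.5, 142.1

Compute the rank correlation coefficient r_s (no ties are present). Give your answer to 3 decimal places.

Rank carbon: 6, 4, 7, 3, 2, 5, 8, 1
Rank hardness: 7, 3, 1, 4, 8, 5, 2, 6
d = rank(carbon) − rank(hardness): -1, 1, 6, -1, -6, 0, 6, -5; Σd² = 136
ρ = 1 − 6Σd² / [n(n²−1)] = 1 − 6×136 / (8×63) = 1 − 816/504 ≈ -0.619

-0.619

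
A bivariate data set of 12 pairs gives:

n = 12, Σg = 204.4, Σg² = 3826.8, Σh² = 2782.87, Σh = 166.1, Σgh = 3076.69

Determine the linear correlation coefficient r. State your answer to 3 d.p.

0.606

r = (nΣgh − ΣgΣh) / √[(nΣg² − (Σg)²)(nΣh² − (Σh)²)]
Numerator: 12×3076.69 − 204.4×166.1 = 2969.44
Denominator: √[(45921.6 − 41779.36)(33394.44 − 27589.21)] = √[4142.24 × 5805.23] = 4903.7390
r = 2969.44 / 4903.7390 ≈ 0.606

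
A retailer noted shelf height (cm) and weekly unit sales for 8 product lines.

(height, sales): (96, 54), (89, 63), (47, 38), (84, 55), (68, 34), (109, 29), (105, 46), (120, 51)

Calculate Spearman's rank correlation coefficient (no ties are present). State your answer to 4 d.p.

Rank height: 5, 4, 1, 3, 2, 7, 6, 8
Rank sales: 6, 8, 3, 7, 2, 1, 4, 5
d = rank(height) − rank(sales): -1, -4, -2, -4, 0, 6, 2, 3; Σd² = 86
ρ = 1 − 6Σd² / [n(n²−1)] = 1 − 6×86 / (8×63) = 1 − 516/504 ≈ -0.0238

-0.0238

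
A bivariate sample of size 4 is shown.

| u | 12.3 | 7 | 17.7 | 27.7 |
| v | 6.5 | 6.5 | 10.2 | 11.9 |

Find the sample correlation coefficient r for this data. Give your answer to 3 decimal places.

n = 4, Σu = 64.7, Σv = 35.1, Σu² = 1280.87, Σv² = 330.15, Σuv = 635.62
nΣuv − ΣuΣv = 2542.48 − 2270.97 = 271.51
nΣu² − (Σu)² = 5123.48 − 4186.09 = 937.39; nΣv² − (Σv)² = 1320.6 − 1232.01 = 88.59
r = 271.51 / √(937.39 × 88.59) = 271.51 / 288.1725 ≈ 0.942

0.942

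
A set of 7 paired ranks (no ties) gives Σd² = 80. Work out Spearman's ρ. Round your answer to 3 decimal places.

-0.429

ρ = 1 − 6Σd² / [n(n²−1)] = 1 − 6×80 / (7×48)
  = 1 − 480/336 = 1 − 1.4286 ≈ -0.429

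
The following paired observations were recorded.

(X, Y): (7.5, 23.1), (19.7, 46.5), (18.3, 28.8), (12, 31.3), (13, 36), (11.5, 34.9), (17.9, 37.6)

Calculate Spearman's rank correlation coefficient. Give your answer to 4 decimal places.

0.6071

Rank X: 1, 7, 6, 3, 4, 2, 5
Rank Y: 1, 7, 2, 3, 5, 4, 6
d = rank(X) − rank(Y): 0, 0, 4, 0, -1, -2, -1; Σd² = 22
ρ = 1 − 6Σd² / [n(n²−1)] = 1 − 6×22 / (7×48) = 1 − 132/336 ≈ 0.6071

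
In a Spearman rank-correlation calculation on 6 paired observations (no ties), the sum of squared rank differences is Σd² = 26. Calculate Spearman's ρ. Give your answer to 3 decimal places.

ρ = 1 − 6Σd² / [n(n²−1)] = 1 − 6×26 / (6×35)
  = 1 − 156/210 = 1 − 0.7429 ≈ 0.257

0.257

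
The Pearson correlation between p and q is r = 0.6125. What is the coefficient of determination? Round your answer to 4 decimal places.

r² = (0.6125)² = 0.3752

0.3752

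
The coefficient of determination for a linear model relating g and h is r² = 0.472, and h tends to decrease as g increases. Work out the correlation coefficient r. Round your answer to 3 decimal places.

|r| = √0.472 = 0.687
The association is negative, so r = −0.687.

-0.687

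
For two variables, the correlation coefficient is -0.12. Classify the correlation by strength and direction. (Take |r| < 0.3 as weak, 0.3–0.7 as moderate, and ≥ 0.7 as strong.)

r = -0.12 < 0 so the relationship is negative.
|r| = 0.12, which falls in the weak range.

weak negative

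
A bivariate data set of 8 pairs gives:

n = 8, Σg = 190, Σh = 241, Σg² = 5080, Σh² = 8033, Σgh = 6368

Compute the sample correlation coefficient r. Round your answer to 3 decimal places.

0.973

r = (nΣgh − ΣgΣh) / √[(nΣg² − (Σg)²)(nΣh² − (Σh)²)]
Numerator: 8×6368 − 190×241 = 5154
Denominator: √[(40640 − 36100)(64264 − 58081)] = √[4540 × 6183] = 5298.1903
r = 5154 / 5298.1903 ≈ 0.973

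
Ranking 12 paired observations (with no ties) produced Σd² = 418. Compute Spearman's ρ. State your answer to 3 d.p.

ρ = 1 − 6Σd² / [n(n²−1)] = 1 − 6×418 / (12×143)
  = 1 − 2508/1716 = 1 − 1.4615 ≈ -0.462

-0.462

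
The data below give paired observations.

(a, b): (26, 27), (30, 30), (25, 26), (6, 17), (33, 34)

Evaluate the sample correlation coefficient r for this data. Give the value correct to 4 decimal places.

n = 5, Σa = 120, Σb = 134, Σa² = 3326, Σb² = 3750, Σab = 3476
nΣab − ΣaΣb = 17380 − 16080 = 1300
nΣa² − (Σa)² = 16630 − 14400 = 2230; nΣb² − (Σb)² = 18750 − 17956 = 794
r = 1300 / √(2230 × 794) = 1300 / 1330.6465 ≈ 0.9770

0.9770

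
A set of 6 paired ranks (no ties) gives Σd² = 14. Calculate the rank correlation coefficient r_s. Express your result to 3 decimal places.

ρ = 1 − 6Σd² / [n(n²−1)] = 1 − 6×14 / (6×35)
  = 1 − 84/210 = 1 − 0.4000 ≈ 0.600

0.600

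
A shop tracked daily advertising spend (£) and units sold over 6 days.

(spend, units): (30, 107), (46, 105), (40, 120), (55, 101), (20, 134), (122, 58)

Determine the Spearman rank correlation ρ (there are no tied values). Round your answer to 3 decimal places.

-0.943

Rank spend: 2, 4, 3, 5, 1, 6
Rank units: 4, 3, 5, 2, 6, 1
d = rank(spend) − rank(units): -2, 1, -2, 3, -5, 5; Σd² = 68
ρ = 1 − 6Σd² / [n(n²−1)] = 1 − 6×68 / (6×35) = 1 − 408/210 ≈ -0.943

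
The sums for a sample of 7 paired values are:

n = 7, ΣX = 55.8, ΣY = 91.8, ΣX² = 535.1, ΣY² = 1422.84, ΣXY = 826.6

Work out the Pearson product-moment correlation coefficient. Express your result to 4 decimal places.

0.6744

r = (nΣXY − ΣXΣY) / √[(nΣX² − (ΣX)²)(nΣY² − (ΣY)²)]
Numerator: 7×826.6 − 55.8×91.8 = 663.76
Denominator: √[(3745.7 − 3113.64)(9959.88 − 8427.24)] = √[632.06 × 1532.64] = 984.2360
r = 663.76 / 984.2360 ≈ 0.6744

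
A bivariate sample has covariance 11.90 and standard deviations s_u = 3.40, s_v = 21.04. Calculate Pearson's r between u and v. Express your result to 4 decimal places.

r = Cov(u,v) / (s_u · s_v) = 11.90 / (3.40 × 21.04)
  = 11.90 / 71.5360 ≈ 0.1663

0.1663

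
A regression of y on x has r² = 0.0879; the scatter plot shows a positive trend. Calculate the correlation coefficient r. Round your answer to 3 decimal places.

|r| = √0.0879 = 0.296
The association is positive, so r = 0.296.

0.296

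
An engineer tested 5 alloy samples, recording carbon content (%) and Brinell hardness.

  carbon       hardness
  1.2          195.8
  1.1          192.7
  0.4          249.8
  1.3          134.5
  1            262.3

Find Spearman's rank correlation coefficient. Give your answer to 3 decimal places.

Rank carbon: 4, 3, 1, 5, 2
Rank hardness: 3, 2, 4, 1, 5
d = rank(carbon) − rank(hardness): 1, 1, -3, 4, -3; Σd² = 36
ρ = 1 − 6Σd² / [n(n²−1)] = 1 − 6×36 / (5×24) = 1 − 216/120 ≈ -0.800

-0.800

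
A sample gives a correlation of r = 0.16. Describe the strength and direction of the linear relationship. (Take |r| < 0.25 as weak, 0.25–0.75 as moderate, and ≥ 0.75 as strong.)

weak positive

r = 0.16 > 0 so the relationship is positive.
|r| = 0.16, which falls in the weak range.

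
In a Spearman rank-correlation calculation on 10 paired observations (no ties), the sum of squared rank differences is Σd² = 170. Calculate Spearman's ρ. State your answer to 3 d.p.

ρ = 1 − 6Σd² / [n(n²−1)] = 1 − 6×170 / (10×99)
  = 1 − 1020/990 = 1 − 1.0303 ≈ -0.030

-0.030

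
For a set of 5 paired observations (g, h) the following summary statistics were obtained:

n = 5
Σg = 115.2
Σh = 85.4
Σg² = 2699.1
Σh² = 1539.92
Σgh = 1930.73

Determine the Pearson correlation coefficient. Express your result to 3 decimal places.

-0.611

r = (nΣgh − ΣgΣh) / √[(nΣg² − (Σg)²)(nΣh² − (Σh)²)]
Numerator: 5×1930.73 − 115.2×85.4 = -184.43
Denominator: √[(13495.5 − 13271.04)(7699.6 − 7293.16)] = √[224.46 × 406.44] = 302.0423
r = -184.43 / 302.0423 ≈ -0.611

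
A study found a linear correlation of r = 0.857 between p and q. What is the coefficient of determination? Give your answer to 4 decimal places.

0.7344

r² = (0.857)² = 0.7344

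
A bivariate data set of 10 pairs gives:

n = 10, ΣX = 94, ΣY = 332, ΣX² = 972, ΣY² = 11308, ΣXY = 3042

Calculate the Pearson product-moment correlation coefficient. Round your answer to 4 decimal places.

-0.4959

r = (nΣXY − ΣXΣY) / √[(nΣX² − (ΣX)²)(nΣY² − (ΣY)²)]
Numerator: 10×3042 − 94×332 = -788
Denominator: √[(9720 − 8836)(113080 − 110224)] = √[884 × 2856] = 1588.9317
r = -788 / 1588.9317 ≈ -0.4959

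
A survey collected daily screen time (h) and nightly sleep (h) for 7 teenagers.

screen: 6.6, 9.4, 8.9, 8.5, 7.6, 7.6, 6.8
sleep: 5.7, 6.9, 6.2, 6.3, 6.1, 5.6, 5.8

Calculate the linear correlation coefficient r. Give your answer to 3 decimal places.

n = 7, Σx = 55.4, Σy = 42.6, Σx² = 445.14, Σy² = 260.44, Σxy = 339.57
nΣxy − ΣxΣy = 2376.99 − 2360.04 = 16.95
nΣx² − (Σx)² = 3115.98 − 3069.16 = 46.82; nΣy² − (Σy)² = 1823.08 − 1814.76 = 8.32
r = 16.95 / √(46.82 × 8.32) = 16.95 / 19.7368 ≈ 0.859

0.859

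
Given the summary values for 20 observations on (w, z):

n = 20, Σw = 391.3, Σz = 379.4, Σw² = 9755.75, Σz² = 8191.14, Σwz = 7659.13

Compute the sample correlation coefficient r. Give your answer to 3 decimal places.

0.163

r = (nΣwz − ΣwΣz) / √[(nΣw² − (Σw)²)(nΣz² − (Σz)²)]
Numerator: 20×7659.13 − 391.3×379.4 = 4723.38
Denominator: √[(195115 − 153115.69)(163822.8 − 143944.36)] = √[41999.31 × 19878.44] = 28894.3033
r = 4723.38 / 28894.3033 ≈ 0.163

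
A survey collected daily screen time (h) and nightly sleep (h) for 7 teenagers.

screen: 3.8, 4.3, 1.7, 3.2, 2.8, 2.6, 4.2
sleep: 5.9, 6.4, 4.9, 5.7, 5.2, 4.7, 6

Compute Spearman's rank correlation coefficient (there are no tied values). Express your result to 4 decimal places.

0.9643

Rank screen: 5, 7, 1, 4, 3, 2, 6
Rank sleep: 5, 7, 2, 4, 3, 1, 6
d = rank(screen) − rank(sleep): 0, 0, -1, 0, 0, 1, 0; Σd² = 2
ρ = 1 − 6Σd² / [n(n²−1)] = 1 − 6×2 / (7×48) = 1 − 12/336 ≈ 0.9643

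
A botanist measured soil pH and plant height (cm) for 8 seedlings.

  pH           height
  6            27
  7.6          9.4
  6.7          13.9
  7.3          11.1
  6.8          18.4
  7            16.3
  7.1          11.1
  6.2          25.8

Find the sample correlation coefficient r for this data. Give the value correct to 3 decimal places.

n = 8, Σx = 54.7, Σy = 133, Σx² = 376.03, Σy² = 2526.88, Σxy = 885.59
nΣxy − ΣxΣy = 7084.72 − 7275.1 = -190.38
nΣx² − (Σx)² = 3008.24 − 2992.09 = 16.15; nΣy² − (Σy)² = 20215.04 − 17689 = 2526.04
r = -190.38 / √(16.15 × 2526.04) = -190.38 / 201.9791 ≈ -0.943

-0.943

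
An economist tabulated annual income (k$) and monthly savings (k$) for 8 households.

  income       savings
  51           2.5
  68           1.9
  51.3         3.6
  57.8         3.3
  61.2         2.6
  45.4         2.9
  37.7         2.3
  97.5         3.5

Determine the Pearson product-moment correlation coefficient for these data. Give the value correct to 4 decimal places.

n = 8, Σx = 469.9, Σy = 22.6, Σx² = 29931.67, Σy² = 66.42, Σxy = 1350.86
nΣxy − ΣxΣy = 10806.88 − 10619.74 = 187.14
nΣx² − (Σx)² = 239453.36 − 220806.01 = 18647.35; nΣy² − (Σy)² = 531.36 − 510.76 = 20.6
r = 187.14 / √(18647.35 × 20.6) = 187.14 / 619.7866 ≈ 0.3019

0.3019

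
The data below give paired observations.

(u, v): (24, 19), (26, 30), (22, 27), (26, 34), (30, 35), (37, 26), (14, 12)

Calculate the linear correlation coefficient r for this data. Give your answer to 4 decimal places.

0.6141

n = 7, Σu = 179, Σv = 183, Σu² = 4877, Σv² = 5191, Σuv = 4894
nΣuv − ΣuΣv = 34258 − 32757 = 1501
nΣu² − (Σu)² = 34139 − 32041 = 2098; nΣv² − (Σv)² = 36337 − 33489 = 2848
r = 1501 / √(2098 × 2848) = 1501 / 2444.4026 ≈ 0.6141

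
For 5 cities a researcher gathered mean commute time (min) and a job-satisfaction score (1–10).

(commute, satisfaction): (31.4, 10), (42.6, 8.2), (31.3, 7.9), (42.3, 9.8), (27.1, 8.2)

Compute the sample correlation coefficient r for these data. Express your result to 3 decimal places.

0.231

n = 5, Σx = 174.7, Σy = 44.1, Σx² = 6304.11, Σy² = 392.93, Σxy = 1547.35
nΣxy − ΣxΣy = 7736.75 − 7704.27 = 32.48
nΣx² − (Σx)² = 31520.55 − 30520.09 = 1000.46; nΣy² − (Σy)² = 1964.65 − 1944.81 = 19.84
r = 32.48 / √(1000.46 × 19.84) = 32.48 / 140.8869 ≈ 0.231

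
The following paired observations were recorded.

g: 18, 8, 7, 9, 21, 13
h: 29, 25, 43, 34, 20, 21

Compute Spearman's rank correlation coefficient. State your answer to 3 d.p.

Rank g: 5, 2, 1, 3, 6, 4
Rank h: 4, 3, 6, 5, 1, 2
d = rank(g) − rank(h): 1, -1, -5, -2, 5, 2; Σd² = 60
ρ = 1 − 6Σd² / [n(n²−1)] = 1 − 6×60 / (6×35) = 1 − 360/210 ≈ -0.714

-0.714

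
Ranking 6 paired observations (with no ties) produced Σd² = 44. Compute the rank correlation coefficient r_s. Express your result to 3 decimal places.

-0.257

ρ = 1 − 6Σd² / [n(n²−1)] = 1 − 6×44 / (6×35)
  = 1 − 264/210 = 1 − 1.2571 ≈ -0.257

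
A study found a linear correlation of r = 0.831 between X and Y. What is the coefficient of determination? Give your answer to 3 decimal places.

r² = (0.831)² = 0.691

0.691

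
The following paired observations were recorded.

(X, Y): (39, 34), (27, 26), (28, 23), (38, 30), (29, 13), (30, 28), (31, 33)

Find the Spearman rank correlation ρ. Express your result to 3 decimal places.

0.821

Rank X: 7, 1, 2, 6, 3, 4, 5
Rank Y: 7, 3, 2, 5, 1, 4, 6
d = rank(X) − rank(Y): 0, -2, 0, 1, 2, 0, -1; Σd² = 10
ρ = 1 − 6Σd² / [n(n²−1)] = 1 − 6×10 / (7×48) = 1 − 60/336 ≈ 0.821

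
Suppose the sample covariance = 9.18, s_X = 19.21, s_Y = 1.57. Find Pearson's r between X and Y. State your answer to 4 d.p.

r = Cov(X,Y) / (s_X · s_Y) = 9.18 / (19.21 × 1.57)
  = 9.18 / 30.1597 ≈ 0.3044

0.3044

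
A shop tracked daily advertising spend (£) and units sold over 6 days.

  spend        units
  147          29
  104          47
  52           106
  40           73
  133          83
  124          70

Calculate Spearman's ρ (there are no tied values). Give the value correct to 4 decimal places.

Rank spend: 6, 3, 2, 1, 5, 4
Rank units: 1, 2, 6, 4, 5, 3
d = rank(spend) − rank(units): 5, 1, -4, -3, 0, 1; Σd² = 52
ρ = 1 − 6Σd² / [n(n²−1)] = 1 − 6×52 / (6×35) = 1 − 312/210 ≈ -0.4857

-0.4857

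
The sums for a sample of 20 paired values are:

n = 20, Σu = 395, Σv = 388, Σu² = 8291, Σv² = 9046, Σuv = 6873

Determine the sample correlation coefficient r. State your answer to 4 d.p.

r = (nΣuv − ΣuΣv) / √[(nΣu² − (Σu)²)(nΣv² − (Σv)²)]
Numerator: 20×6873 − 395×388 = -15800
Denominator: √[(165820 − 156025)(180920 − 150544)] = √[9795 × 30376] = 17249.1426
r = -15800 / 17249.1426 ≈ -0.9160

-0.9160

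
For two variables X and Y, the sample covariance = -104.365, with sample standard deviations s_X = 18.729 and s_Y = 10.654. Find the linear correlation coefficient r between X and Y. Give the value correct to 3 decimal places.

r = Cov(X,Y) / (s_X · s_Y) = -104.365 / (18.729 × 10.654)
  = -104.365 / 199.5388 ≈ -0.523

-0.523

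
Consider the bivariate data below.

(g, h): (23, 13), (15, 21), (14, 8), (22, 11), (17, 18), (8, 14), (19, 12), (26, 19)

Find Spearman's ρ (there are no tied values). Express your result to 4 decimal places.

Rank g: 7, 3, 2, 6, 4, 1, 5, 8
Rank h: 4, 8, 1, 2, 6, 5, 3, 7
d = rank(g) − rank(h): 3, -5, 1, 4, -2, -4, 2, 1; Σd² = 76
ρ = 1 − 6Σd² / [n(n²−1)] = 1 − 6×76 / (8×63) = 1 − 456/504 ≈ 0.0952

0.0952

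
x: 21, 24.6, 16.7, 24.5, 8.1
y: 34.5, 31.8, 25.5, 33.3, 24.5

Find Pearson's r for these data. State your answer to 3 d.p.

0.847

n = 5, Σx = 94.9, Σy = 149.6, Σx² = 1990.91, Σy² = 4560.88, Σxy = 2946.93
nΣxy − ΣxΣy = 14734.65 − 14197.04 = 537.61
nΣx² − (Σx)² = 9954.55 − 9006.01 = 948.54; nΣy² − (Σy)² = 22804.4 − 22380.16 = 424.24
r = 537.61 / √(948.54 × 424.24) = 537.61 / 634.3568 ≈ 0.847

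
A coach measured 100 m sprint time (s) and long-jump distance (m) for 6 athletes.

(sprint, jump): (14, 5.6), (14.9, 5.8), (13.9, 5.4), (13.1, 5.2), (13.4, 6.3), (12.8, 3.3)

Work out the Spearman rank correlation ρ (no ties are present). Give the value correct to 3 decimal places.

0.657

Rank sprint: 5, 6, 4, 2, 3, 1
Rank jump: 4, 5, 3, 2, 6, 1
d = rank(sprint) − rank(jump): 1, 1, 1, 0, -3, 0; Σd² = 12
ρ = 1 − 6Σd² / [n(n²−1)] = 1 − 6×12 / (6×35) = 1 − 72/210 ≈ 0.657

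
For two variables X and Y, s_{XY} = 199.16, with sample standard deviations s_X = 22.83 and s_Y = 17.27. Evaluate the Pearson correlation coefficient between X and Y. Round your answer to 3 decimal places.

r = Cov(X,Y) / (s_X · s_Y) = 199.16 / (22.83 × 17.27)
  = 199.16 / 394.2741 ≈ 0.505

0.505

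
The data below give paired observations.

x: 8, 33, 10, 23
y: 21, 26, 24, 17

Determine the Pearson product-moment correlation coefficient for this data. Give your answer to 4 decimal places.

n = 4, Σx = 74, Σy = 88, Σx² = 1782, Σy² = 1982, Σxy = 1657
nΣxy − ΣxΣy = 6628 − 6512 = 116
nΣx² − (Σx)² = 7128 − 5476 = 1652; nΣy² − (Σy)² = 7928 − 7744 = 184
r = 116 / √(1652 × 184) = 116 / 551.3329 ≈ 0.2104

0.2104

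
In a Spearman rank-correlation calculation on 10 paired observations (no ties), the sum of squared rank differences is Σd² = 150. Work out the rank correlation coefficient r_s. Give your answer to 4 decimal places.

0.0909

ρ = 1 − 6Σd² / [n(n²−1)] = 1 − 6×150 / (10×99)
  = 1 − 900/990 = 1 − 0.90909 ≈ 0.0909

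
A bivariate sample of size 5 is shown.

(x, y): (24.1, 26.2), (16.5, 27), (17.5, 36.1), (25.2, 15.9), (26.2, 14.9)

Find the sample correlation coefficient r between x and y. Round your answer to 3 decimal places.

-0.816

n = 5, Σx = 109.5, Σy = 120.1, Σx² = 2480.79, Σy² = 3193.47, Σxy = 2499.73
nΣxy − ΣxΣy = 12498.65 − 13150.95 = -652.3
nΣx² − (Σx)² = 12403.95 − 11990.25 = 413.7; nΣy² − (Σy)² = 15967.35 − 14424.01 = 1543.34
r = -652.3 / √(413.7 × 1543.34) = -652.3 / 799.0493 ≈ -0.816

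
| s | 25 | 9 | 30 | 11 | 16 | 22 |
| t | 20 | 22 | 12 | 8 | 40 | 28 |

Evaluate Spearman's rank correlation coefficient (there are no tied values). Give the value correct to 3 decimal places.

-0.143

Rank s: 5, 1, 6, 2, 3, 4
Rank t: 3, 4, 2, 1, 6, 5
d = rank(s) − rank(t): 2, -3, 4, 1, -3, -1; Σd² = 40
ρ = 1 − 6Σd² / [n(n²−1)] = 1 − 6×40 / (6×35) = 1 − 240/210 ≈ -0.143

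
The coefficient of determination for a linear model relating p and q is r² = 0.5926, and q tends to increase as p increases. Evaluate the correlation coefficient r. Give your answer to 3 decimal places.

0.770

|r| = √0.5926 = 0.770
The association is positive, so r = 0.770.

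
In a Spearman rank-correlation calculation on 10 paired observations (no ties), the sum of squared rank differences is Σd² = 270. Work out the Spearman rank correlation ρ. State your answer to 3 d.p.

ρ = 1 − 6Σd² / [n(n²−1)] = 1 − 6×270 / (10×99)
  = 1 − 1620/990 = 1 − 1.6364 ≈ -0.636

-0.636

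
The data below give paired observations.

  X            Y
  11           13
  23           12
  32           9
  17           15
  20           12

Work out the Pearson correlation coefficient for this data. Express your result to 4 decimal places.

-0.8108

n = 5, ΣX = 103, ΣY = 61, ΣX² = 2363, ΣY² = 763, ΣXY = 1202
nΣXY − ΣXΣY = 6010 − 6283 = -273
nΣX² − (ΣX)² = 11815 − 10609 = 1206; nΣY² − (ΣY)² = 3815 − 3721 = 94
r = -273 / √(1206 × 94) = -273 / 336.6957 ≈ -0.8108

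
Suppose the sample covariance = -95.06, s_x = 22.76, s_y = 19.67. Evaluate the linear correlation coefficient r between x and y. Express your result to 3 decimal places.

r = Cov(x,y) / (s_x · s_y) = -95.06 / (22.76 × 19.67)
  = -95.06 / 447.6892 ≈ -0.212

-0.212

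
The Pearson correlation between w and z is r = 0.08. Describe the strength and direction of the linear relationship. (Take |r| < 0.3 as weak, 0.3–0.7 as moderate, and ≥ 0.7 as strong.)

weak positive

r = 0.08 > 0 so the relationship is positive.
|r| = 0.08, which falls in the weak range.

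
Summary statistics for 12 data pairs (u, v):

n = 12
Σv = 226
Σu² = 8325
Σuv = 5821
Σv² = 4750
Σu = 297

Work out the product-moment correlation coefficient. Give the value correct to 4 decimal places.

r = (nΣuv − ΣuΣv) / √[(nΣu² − (Σu)²)(nΣv² − (Σv)²)]
Numerator: 12×5821 − 297×226 = 2730
Denominator: √[(99900 − 88209)(57000 − 51076)] = √[11691 × 5924] = 8322.1081
r = 2730 / 8322.1081 ≈ 0.3280

0.3280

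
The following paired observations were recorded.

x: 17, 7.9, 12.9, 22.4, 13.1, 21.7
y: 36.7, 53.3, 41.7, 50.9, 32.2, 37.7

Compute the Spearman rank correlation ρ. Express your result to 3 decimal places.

Rank x: 4, 1, 2, 6, 3, 5
Rank y: 2, 6, 4, 5, 1, 3
d = rank(x) − rank(y): 2, -5, -2, 1, 2, 2; Σd² = 42
ρ = 1 − 6Σd² / [n(n²−1)] = 1 − 6×42 / (6×35) = 1 − 252/210 ≈ -0.200

-0.200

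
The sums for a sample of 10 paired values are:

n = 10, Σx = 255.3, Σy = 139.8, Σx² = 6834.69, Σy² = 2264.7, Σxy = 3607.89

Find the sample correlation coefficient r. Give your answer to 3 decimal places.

0.124

r = (nΣxy − ΣxΣy) / √[(nΣx² − (Σx)²)(nΣy² − (Σy)²)]
Numerator: 10×3607.89 − 255.3×139.8 = 387.96
Denominator: √[(68346.9 − 65178.09)(22647 − 19544.04)] = √[3168.81 × 3102.96] = 3135.7121
r = 387.96 / 3135.7121 ≈ 0.124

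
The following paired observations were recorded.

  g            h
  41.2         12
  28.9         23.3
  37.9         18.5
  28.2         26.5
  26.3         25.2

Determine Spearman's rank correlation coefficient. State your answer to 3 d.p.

Rank g: 5, 3, 4, 2, 1
Rank h: 1, 3, 2, 5, 4
d = rank(g) − rank(h): 4, 0, 2, -3, -3; Σd² = 38
ρ = 1 − 6Σd² / [n(n²−1)] = 1 − 6×38 / (5×24) = 1 − 228/120 ≈ -0.900

-0.900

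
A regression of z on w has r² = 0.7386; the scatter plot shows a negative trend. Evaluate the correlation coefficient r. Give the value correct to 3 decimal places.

-0.859

|r| = √0.7386 = 0.859
The association is negative, so r = −0.859.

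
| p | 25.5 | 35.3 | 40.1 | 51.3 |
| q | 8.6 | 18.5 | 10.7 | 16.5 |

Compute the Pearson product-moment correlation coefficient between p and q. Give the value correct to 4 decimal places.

n = 4, Σp = 152.2, Σq = 54.3, Σp² = 6136.04, Σq² = 802.95, Σpq = 2147.87
nΣpq − ΣpΣq = 8591.48 − 8264.46 = 327.02
nΣp² − (Σp)² = 24544.16 − 23164.84 = 1379.32; nΣq² − (Σq)² = 3211.8 − 2948.49 = 263.31
r = 327.02 / √(1379.32 × 263.31) = 327.02 / 602.6514 ≈ 0.5426

0.5426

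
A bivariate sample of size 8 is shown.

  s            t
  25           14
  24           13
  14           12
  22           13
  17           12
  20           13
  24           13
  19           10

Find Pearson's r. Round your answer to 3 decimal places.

0.605

n = 8, Σs = 165, Σt = 100, Σs² = 3507, Σt² = 1260, Σst = 2082
nΣst − ΣsΣt = 16656 − 16500 = 156
nΣs² − (Σs)² = 28056 − 27225 = 831; nΣt² − (Σt)² = 10080 − 10000 = 80
r = 156 / √(831 × 80) = 156 / 257.8372 ≈ 0.605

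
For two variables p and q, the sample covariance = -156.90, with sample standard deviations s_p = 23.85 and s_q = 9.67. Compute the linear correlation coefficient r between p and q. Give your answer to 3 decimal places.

r = Cov(p,q) / (s_p · s_q) = -156.90 / (23.85 × 9.67)
  = -156.90 / 230.6295 ≈ -0.680

-0.680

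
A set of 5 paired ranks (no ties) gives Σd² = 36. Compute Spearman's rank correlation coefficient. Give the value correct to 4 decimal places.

-0.8000

ρ = 1 − 6Σd² / [n(n²−1)] = 1 − 6×36 / (5×24)
  = 1 − 216/120 = 1 − 1.80000 ≈ -0.8000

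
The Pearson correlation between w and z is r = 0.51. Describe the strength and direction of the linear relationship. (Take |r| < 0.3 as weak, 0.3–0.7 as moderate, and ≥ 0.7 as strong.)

r = 0.51 > 0 so the relationship is positive.
|r| = 0.51, which falls in the moderate range.

moderate positive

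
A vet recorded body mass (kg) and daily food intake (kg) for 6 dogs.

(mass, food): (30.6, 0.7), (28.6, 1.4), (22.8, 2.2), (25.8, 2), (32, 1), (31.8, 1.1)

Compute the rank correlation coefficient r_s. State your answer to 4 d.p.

Rank mass: 4, 3, 1, 2, 6, 5
Rank food: 1, 4, 6, 5, 2, 3
d = rank(mass) − rank(food): 3, -1, -5, -3, 4, 2; Σd² = 64
ρ = 1 − 6Σd² / [n(n²−1)] = 1 − 6×64 / (6×35) = 1 − 384/210 ≈ -0.8286

-0.8286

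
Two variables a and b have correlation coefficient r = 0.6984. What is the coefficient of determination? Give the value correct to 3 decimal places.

0.488

r² = (0.6984)² = 0.488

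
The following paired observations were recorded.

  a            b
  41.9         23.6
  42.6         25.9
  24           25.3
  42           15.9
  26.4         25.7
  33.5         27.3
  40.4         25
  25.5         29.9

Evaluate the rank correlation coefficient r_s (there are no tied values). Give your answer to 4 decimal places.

-0.4048

Rank a: 6, 8, 1, 7, 3, 4, 5, 2
Rank b: 2, 6, 4, 1, 5, 7, 3, 8
d = rank(a) − rank(b): 4, 2, -3, 6, -2, -3, 2, -6; Σd² = 118
ρ = 1 − 6Σd² / [n(n²−1)] = 1 − 6×118 / (8×63) = 1 − 708/504 ≈ -0.4048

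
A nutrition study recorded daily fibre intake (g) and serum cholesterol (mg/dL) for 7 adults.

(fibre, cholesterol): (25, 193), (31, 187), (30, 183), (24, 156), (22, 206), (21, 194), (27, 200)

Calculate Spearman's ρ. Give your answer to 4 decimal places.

-0.3929

Rank fibre: 4, 7, 6, 3, 2, 1, 5
Rank cholesterol: 4, 3, 2, 1, 7, 5, 6
d = rank(fibre) − rank(cholesterol): 0, 4, 4, 2, -5, -4, -1; Σd² = 78
ρ = 1 − 6Σd² / [n(n²−1)] = 1 − 6×78 / (7×48) = 1 − 468/336 ≈ -0.3929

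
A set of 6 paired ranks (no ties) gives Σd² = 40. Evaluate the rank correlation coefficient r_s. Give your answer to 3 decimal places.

ρ = 1 − 6Σd² / [n(n²−1)] = 1 − 6×40 / (6×35)
  = 1 − 240/210 = 1 − 1.1429 ≈ -0.143

-0.143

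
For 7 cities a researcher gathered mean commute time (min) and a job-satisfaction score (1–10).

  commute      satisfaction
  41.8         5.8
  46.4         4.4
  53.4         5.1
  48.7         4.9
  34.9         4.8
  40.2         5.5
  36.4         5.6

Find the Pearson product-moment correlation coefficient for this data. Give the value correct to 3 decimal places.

n = 7, Σx = 301.8, Σy = 36.1, Σx² = 13282.46, Σy² = 187.67, Σxy = 1550.03
nΣxy − ΣxΣy = 10850.21 − 10894.98 = -44.77
nΣx² − (Σx)² = 92977.22 − 91083.24 = 1893.98; nΣy² − (Σy)² = 1313.69 − 1303.21 = 10.48
r = -44.77 / √(1893.98 × 10.48) = -44.77 / 140.8862 ≈ -0.318

-0.318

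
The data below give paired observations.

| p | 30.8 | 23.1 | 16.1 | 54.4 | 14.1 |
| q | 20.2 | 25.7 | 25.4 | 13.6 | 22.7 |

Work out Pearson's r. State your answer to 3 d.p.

n = 5, Σp = 138.5, Σq = 107.6, Σp² = 4899.63, Σq² = 2413.94, Σpq = 2684.68
nΣpq − ΣpΣq = 13423.4 − 14902.6 = -1479.2
nΣp² − (Σp)² = 24498.15 − 19182.25 = 5315.9; nΣq² − (Σq)² = 12069.7 − 11577.76 = 491.94
r = -1479.2 / √(5315.9 × 491.94) = -1479.2 / 1617.1283 ≈ -0.915

-0.915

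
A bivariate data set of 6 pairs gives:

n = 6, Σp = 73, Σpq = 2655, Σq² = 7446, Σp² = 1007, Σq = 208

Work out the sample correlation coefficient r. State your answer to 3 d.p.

0.743

r = (nΣpq − ΣpΣq) / √[(nΣp² − (Σp)²)(nΣq² − (Σq)²)]
Numerator: 6×2655 − 73×208 = 746
Denominator: √[(6042 − 5329)(44676 − 43264)] = √[713 × 1412] = 1003.3723
r = 746 / 1003.3723 ≈ 0.743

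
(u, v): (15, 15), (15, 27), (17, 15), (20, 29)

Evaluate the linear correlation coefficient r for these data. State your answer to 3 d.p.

n = 4, Σu = 67, Σv = 86, Σu² = 1139, Σv² = 2020, Σuv = 1465
nΣuv − ΣuΣv = 5860 − 5762 = 98
nΣu² − (Σu)² = 4556 − 4489 = 67; nΣv² − (Σv)² = 8080 − 7396 = 684
r = 98 / √(67 × 684) = 98 / 214.0748 ≈ 0.458

0.458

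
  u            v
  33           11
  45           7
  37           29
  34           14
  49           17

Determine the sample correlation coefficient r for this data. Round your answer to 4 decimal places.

n = 5, Σu = 198, Σv = 78, Σu² = 8040, Σv² = 1496, Σuv = 3060
nΣuv − ΣuΣv = 15300 − 15444 = -144
nΣu² − (Σu)² = 40200 − 39204 = 996; nΣv² − (Σv)² = 7480 − 6084 = 1396
r = -144 / √(996 × 1396) = -144 / 1179.1590 ≈ -0.1221

-0.1221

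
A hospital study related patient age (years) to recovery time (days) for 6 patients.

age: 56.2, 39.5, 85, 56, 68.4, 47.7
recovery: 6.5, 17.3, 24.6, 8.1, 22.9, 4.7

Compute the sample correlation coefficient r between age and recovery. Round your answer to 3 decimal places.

n = 6, Σx = 352.8, Σy = 84.1, Σx² = 22033.54, Σy² = 1558.81, Σxy = 5383.8
nΣxy − ΣxΣy = 32302.8 − 29670.48 = 2632.32
nΣx² − (Σx)² = 132201.24 − 124467.84 = 7733.4; nΣy² − (Σy)² = 9352.86 − 7072.81 = 2280.05
r = 2632.32 / √(7733.4 × 2280.05) = 2632.32 / 4199.1117 ≈ 0.627

0.627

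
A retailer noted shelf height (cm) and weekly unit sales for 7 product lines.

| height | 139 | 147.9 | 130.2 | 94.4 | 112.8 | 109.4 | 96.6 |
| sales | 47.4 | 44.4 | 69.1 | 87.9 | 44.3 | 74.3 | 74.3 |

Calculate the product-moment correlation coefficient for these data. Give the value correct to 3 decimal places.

n = 7, Σx = 830.3, Σy = 441.7, Σx² = 101082.57, Σy² = 29722.81, Σxy = 50752.78
nΣxy − ΣxΣy = 355269.46 − 366743.51 = -11474.05
nΣx² − (Σx)² = 707577.99 − 689398.09 = 18179.9; nΣy² − (Σy)² = 208059.67 − 195098.89 = 12960.78
r = -11474.05 / √(18179.9 × 12960.78) = -11474.05 / 15350.1037 ≈ -0.747

-0.747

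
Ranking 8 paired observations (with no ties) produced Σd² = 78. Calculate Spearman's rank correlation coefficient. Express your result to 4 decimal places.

0.0714

ρ = 1 − 6Σd² / [n(n²−1)] = 1 − 6×78 / (8×63)
  = 1 − 468/504 = 1 − 0.92857 ≈ 0.0714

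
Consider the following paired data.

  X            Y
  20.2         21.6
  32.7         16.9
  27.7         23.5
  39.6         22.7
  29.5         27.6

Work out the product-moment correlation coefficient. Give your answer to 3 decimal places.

n = 5, ΣX = 149.7, ΣY = 112.3, ΣX² = 4683.03, ΣY² = 2581.47, ΣXY = 3353.02
nΣXY − ΣXΣY = 16765.1 − 16811.31 = -46.21
nΣX² − (ΣX)² = 23415.15 − 22410.09 = 1005.06; nΣY² − (ΣY)² = 12907.35 − 12611.29 = 296.06
r = -46.21 / √(1005.06 × 296.06) = -46.21 / 545.4888 ≈ -0.085

-0.085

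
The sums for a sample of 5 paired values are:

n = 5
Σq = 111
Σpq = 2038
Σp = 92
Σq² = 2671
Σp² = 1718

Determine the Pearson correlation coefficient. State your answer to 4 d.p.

-0.0610

r = (nΣpq − ΣpΣq) / √[(nΣp² − (Σp)²)(nΣq² − (Σq)²)]
Numerator: 5×2038 − 92×111 = -22
Denominator: √[(8590 − 8464)(13355 − 12321)] = √[126 × 1034] = 360.9487
r = -22 / 360.9487 ≈ -0.0610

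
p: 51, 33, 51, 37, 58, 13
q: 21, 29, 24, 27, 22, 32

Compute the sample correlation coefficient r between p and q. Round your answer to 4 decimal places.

-0.9547

n = 6, Σp = 243, Σq = 155, Σp² = 11193, Σq² = 4095, Σpq = 5943
nΣpq − ΣpΣq = 35658 − 37665 = -2007
nΣp² − (Σp)² = 67158 − 59049 = 8109; nΣq² − (Σq)² = 24570 − 24025 = 545
r = -2007 / √(8109 × 545) = -2007 / 2102.2381 ≈ -0.9547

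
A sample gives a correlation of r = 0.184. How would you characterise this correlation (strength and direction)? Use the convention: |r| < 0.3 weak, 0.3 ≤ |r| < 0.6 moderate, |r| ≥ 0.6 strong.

weak positive

r = 0.184 > 0 so the relationship is positive.
|r| = 0.184, which falls in the weak range.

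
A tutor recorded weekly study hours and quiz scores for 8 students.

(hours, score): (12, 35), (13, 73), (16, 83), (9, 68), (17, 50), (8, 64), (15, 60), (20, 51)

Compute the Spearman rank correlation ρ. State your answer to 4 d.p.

Rank hours: 3, 4, 6, 2, 7, 1, 5, 8
Rank score: 1, 7, 8, 6, 2, 5, 4, 3
d = rank(hours) − rank(score): 2, -3, -2, -4, 5, -4, 1, 5; Σd² = 100
ρ = 1 − 6Σd² / [n(n²−1)] = 1 − 6×100 / (8×63) = 1 − 600/504 ≈ -0.1905

-0.1905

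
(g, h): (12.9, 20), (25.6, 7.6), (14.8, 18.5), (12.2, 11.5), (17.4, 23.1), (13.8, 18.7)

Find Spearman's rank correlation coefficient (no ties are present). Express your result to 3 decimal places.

Rank g: 2, 6, 4, 1, 5, 3
Rank h: 5, 1, 3, 2, 6, 4
d = rank(g) − rank(h): -3, 5, 1, -1, -1, -1; Σd² = 38
ρ = 1 − 6Σd² / [n(n²−1)] = 1 − 6×38 / (6×35) = 1 − 228/210 ≈ -0.086

-0.086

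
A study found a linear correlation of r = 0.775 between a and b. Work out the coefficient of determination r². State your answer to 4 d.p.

0.6006

r² = (0.775)² = 0.6006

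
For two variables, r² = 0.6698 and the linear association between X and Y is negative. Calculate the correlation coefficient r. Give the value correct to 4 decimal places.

|r| = √0.6698 = 0.8184
The association is negative, so r = −0.8184.

-0.8184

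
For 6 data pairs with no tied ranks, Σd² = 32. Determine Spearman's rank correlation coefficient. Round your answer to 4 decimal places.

0.0857

ρ = 1 − 6Σd² / [n(n²−1)] = 1 − 6×32 / (6×35)
  = 1 − 192/210 = 1 − 0.91429 ≈ 0.0857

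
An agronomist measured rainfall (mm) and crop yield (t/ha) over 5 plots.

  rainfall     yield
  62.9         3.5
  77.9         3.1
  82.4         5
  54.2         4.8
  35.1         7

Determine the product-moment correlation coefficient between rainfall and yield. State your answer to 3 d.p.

n = 5, Σx = 312.5, Σy = 23.4, Σx² = 20984.23, Σy² = 118.9, Σxy = 1379.5
nΣxy − ΣxΣy = 6897.5 − 7312.5 = -415
nΣx² − (Σx)² = 104921.15 − 97656.25 = 7264.9; nΣy² − (Σy)² = 594.5 − 547.56 = 46.94
r = -415 / √(7264.9 × 46.94) = -415 / 583.9644 ≈ -0.711

-0.711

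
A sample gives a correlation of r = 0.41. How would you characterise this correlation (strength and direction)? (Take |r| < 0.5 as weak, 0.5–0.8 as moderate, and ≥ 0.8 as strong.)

weak positive

r = 0.41 > 0 so the relationship is positive.
|r| = 0.41, which falls in the weak range.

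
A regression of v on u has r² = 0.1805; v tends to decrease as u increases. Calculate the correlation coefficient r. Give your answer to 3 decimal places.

|r| = √0.1805 = 0.425
The association is negative, so r = −0.425.

-0.425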